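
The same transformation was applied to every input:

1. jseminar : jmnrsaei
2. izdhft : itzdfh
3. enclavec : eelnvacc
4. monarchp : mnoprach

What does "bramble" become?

Rule — sort the characters into alphabetical order, then move the first 3 characters to the end (rotate left by 3).
Starting from "bramble": after the first operation, "abbelmr"; after the second, "elmrabb".
(Check on "monarchp": → "achmnopr" → "mnoprach" ✓)

elmrabb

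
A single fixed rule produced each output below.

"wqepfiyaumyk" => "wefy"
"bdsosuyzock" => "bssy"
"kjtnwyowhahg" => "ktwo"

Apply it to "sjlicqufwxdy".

In each case the input is transformed by: keep every other character starting from the first (positions 1st, 3rd, 5th, ...), then keep only the first 4 characters.
On "sjlicqufwxdy": the first step gives "slcuwd", and the second then gives "slcu".

slcu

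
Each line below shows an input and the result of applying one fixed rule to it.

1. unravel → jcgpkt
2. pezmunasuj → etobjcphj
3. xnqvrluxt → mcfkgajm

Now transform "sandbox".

Each output is the input with this applied: delete the last character, then shift every letter 11 places backward in the alphabet (wrapping around).
Applying both steps to "sandbox": "sandbo", then "hpcsqd".

hpcsqd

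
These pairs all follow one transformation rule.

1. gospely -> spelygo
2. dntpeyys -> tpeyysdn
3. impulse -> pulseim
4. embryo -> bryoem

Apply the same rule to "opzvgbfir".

zvgbfirop

Each output is the input with this applied: move the first 2 characters to the end (rotate left by 2).
On "opzvgbfir" that produces "zvgbfirop".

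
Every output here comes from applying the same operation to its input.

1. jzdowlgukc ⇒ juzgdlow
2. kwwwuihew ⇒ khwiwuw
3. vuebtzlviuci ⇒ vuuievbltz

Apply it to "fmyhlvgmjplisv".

The rule is to delete the last 2 characters, then take characters alternately from the front and the back (1st, last, 2nd, 2nd-last, ...).
On "fmyhlvgmjplisv": the first step gives "fmyhlvgmjpli", and the second then gives "fimlyphjlmvg".

fimlyphjlmvg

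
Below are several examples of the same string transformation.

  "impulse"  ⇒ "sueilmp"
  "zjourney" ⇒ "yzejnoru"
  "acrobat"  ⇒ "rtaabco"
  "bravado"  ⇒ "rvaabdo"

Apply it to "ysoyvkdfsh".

yydfhkossv

Each output is the input with this applied: sort the characters into alphabetical order, then move the last 2 characters to the front (rotate right by 2).
Applying both steps to "ysoyvkdfsh": "dfhkossvyy", then "yydfhkossv".
(Check on "acrobat": → "aabcort" → "rtaabco" ✓)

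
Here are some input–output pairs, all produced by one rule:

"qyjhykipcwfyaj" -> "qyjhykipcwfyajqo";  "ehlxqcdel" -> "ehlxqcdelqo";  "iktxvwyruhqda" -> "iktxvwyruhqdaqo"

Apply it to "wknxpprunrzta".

wknxpprunrztaqo

The pattern: append "qo".
"wknxpprunrzta" → "wknxpprunrztaqo".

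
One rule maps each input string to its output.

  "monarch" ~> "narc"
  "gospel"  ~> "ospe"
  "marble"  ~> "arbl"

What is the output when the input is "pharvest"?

The rule is to move the last character to the front, then keep only the last 4 characters.
Starting from "pharvest": after the first operation, "tpharves"; after the second, "rves".

rves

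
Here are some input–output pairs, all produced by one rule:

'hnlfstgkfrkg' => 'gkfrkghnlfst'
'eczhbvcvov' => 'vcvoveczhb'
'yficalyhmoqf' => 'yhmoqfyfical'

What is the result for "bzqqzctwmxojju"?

Rule — swap the front and back halves of the string.
So "bzqqzctwmxojju" becomes "wmxojjubzqqzct".

wmxojjubzqqzct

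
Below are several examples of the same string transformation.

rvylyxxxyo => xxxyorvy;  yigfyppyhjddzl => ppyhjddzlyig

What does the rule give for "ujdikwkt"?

The transformation: move the first 3 characters to the end (rotate left by 3), then delete the first 2 characters.
Working it through for "ujdikwkt": intermediate "ikwktujd", final "wktujd".

wktujd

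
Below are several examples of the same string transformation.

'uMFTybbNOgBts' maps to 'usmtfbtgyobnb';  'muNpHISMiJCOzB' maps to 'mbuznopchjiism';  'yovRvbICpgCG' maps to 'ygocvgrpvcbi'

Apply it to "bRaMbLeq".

bqrealmb

What's happening: take characters alternately from the front and the back (1st, last, 2nd, 2nd-last, ...), then convert every letter to lowercase.
For "bRaMbLeq", step one produces "bqReaLMb"; step two turns that into "bqrealmb".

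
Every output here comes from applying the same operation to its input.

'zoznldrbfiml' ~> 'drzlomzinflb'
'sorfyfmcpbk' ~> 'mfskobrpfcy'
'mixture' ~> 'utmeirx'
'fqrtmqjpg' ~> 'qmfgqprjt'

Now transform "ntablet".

What's happening: take characters alternately from the front and the back (1st, last, 2nd, 2nd-last, ...), then move the last 2 characters to the front (rotate right by 2).
For "ntablet", step one produces "nttealb"; step two turns that into "lbnttea".

lbnttea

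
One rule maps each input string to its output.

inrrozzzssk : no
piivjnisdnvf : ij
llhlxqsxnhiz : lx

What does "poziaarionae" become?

oa

The pattern: keep one character in every 3, starting at position 2 (positions 2nd, 5th, 8th, ...), then delete the last 2 characters.
For "poziaarionae", step one produces "oaia"; step two turns that into "oa".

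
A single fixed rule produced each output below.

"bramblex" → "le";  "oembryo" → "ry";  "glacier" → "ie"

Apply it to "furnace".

ac

Each output is the input with this applied: move the last character to the front, then keep only the last 2 characters.
Doing the same to "furnace": "ac".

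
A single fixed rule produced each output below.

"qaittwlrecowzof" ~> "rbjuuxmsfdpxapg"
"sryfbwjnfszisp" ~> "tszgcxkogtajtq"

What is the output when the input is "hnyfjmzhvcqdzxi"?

Each output is the input with this applied: shift every letter 1 place forward in the alphabet (wrapping around).
Doing the same to "hnyfjmzhvcqdzxi": "iozgknaiwdreayj".

iozgknaiwdreayj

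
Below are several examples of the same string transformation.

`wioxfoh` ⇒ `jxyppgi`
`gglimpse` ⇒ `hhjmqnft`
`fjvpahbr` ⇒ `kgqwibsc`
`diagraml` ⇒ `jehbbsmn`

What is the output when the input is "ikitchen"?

In each case the input is transformed by: shift every letter 1 place forward in the alphabet (wrapping around), then swap each adjacent pair of characters (1↔2, 3↔4, ...).
Applying both steps to "ikitchen": "jljudifo", then "ljujidof".

ljujidof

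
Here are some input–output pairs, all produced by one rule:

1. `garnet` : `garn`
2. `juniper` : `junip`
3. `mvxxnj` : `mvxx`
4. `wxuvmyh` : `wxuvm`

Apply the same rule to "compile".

The pattern: delete the last 2 characters.
So "compile" becomes "compi".

compi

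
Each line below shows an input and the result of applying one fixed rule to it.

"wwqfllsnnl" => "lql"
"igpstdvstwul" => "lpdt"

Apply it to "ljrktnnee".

ern

Looking at the pairs, the operation is to move the last 3 characters to the front (rotate right by 3), then keep one character in every 3, starting at position 3 (positions 3rd, 6th, 9th, ...).
On "ljrktnnee": the first step gives "neeljrktn", and the second then gives "ern".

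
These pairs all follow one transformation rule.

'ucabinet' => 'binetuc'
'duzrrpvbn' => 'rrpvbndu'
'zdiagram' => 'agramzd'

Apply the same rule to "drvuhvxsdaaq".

The transformation: move the first 3 characters to the end (rotate left by 3), then delete the last character.
Doing the same to "drvuhvxsdaaq": "uhvxsdaaqdr".

uhvxsdaaqdr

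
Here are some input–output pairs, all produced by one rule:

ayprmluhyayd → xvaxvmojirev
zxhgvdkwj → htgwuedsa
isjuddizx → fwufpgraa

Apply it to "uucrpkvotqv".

qnsrrzomhsl

Each output is the input with this applied: shift every letter 3 places backward in the alphabet (wrapping around), then move the last 3 characters to the front (rotate right by 3).
"uucrpkvotqv" → "rrzomhslqns" → "qnsrrzomhsl".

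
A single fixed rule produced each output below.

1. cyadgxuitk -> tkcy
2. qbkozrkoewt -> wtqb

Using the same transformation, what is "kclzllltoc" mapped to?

ockc

Looking at the pairs, the operation is to move the first 2 characters to the end (rotate left by 2), then keep only the last 4 characters.
"kclzllltoc" → "lzllltockc" → "ockc".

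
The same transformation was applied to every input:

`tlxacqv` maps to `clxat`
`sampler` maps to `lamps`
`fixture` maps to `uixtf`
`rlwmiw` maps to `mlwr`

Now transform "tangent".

eangt

In each case the input is transformed by: delete the last 2 characters, then swap the first and last characters.
"tangent" → "tange" → "eangt".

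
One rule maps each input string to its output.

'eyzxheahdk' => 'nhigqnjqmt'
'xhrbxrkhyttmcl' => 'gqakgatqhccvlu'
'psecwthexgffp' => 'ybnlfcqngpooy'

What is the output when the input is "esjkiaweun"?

nbstrjfndw

The transformation: shift every letter 9 places forward in the alphabet (wrapping around).
So "esjkiaweun" becomes "nbstrjfndw".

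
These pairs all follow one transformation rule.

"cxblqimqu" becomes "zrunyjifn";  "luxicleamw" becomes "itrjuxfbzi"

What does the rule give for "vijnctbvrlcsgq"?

snfdgpkzziqoys

The pattern: take characters alternately from the front and the back (1st, last, 2nd, 2nd-last, ...), then shift every letter 3 places backward in the alphabet (wrapping around).
Starting from "vijnctbvrlcsgq": after the first operation, "vqigjsnccltrbv"; after the second, "snfdgpkzziqoys".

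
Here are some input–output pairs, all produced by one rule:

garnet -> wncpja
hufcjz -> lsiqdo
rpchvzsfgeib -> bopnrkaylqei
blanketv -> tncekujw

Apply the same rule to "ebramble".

vkunnkaj

The pattern: swap the front and back halves of the string, then shift every letter 9 places forward in the alphabet (wrapping around).
For "ebramble", step one produces "mbleebra"; step two turns that into "vkunnkaj".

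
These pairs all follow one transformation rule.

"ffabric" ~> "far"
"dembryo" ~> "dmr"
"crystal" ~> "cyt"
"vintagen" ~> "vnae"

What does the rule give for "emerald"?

In each case the input is transformed by: move the last character to the front, then keep every other character starting from the second (positions 2nd, 4th, 6th, ...).
Starting from "emerald": after the first operation, "demeral"; after the second, "eea".

eea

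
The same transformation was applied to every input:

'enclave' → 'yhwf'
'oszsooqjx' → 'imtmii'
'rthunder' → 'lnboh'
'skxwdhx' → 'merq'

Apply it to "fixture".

zcrn

The rule is to shift every letter 6 places backward in the alphabet (wrapping around), then delete the last 3 characters.
Working it through for "fixture": intermediate "zcrnoly", final "zcrn".
(Check on "skxwdhx": → "merqxbr" → "merq" ✓)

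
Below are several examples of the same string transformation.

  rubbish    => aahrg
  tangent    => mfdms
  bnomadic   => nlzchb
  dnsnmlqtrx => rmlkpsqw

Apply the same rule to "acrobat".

qnazs

Looking at the pairs, the operation is to delete the first 2 characters, then shift every letter 1 place backward in the alphabet (wrapping around).
For "acrobat" the result is "qnazs".
(Check on "tangent": → "ngent" → "mfdms" ✓)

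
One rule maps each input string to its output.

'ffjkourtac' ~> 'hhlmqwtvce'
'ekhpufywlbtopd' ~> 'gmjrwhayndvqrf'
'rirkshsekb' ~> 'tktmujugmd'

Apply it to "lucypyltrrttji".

In each case the input is transformed by: shift every letter 2 places forward in the alphabet (wrapping around).
So "lucypyltrrttji" becomes "nwearanvttvvlk".

nwearanvttvvlk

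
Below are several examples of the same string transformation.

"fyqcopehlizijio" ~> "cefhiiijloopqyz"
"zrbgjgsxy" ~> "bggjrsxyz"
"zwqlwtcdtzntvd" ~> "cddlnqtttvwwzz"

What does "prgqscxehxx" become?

The rule is to sort the characters into alphabetical order.
For "prgqscxehxx" the result is "ceghpqrsxxx".

ceghpqrsxxx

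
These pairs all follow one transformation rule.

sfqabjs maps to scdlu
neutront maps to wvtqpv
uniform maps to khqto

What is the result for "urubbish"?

wddkuj

The pattern: delete the first 2 characters, then shift every letter 2 places forward in the alphabet (wrapping around).
Applying both steps to "urubbish": "ubbish", then "wddkuj".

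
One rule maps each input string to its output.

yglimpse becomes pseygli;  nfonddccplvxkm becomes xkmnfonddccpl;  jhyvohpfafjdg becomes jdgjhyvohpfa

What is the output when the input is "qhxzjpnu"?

pnuqhxz

Each output is the input with this applied: move the last 3 characters to the front (rotate right by 3), then delete the last character.
Working it through for "qhxzjpnu": intermediate "pnuqhxzj", final "pnuqhxz".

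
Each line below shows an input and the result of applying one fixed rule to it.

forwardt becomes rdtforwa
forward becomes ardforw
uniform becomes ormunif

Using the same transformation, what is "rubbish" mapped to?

ishrubb

Looking at the pairs, the operation is to move the last 3 characters to the front (rotate right by 3).
Doing the same to "rubbish": "ishrubb".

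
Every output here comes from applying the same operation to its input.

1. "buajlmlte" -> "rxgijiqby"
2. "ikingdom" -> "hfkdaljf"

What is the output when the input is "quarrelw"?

rxoobitn

The pattern: move the first character to the end, then shift every letter 3 places backward in the alphabet (wrapping around).
"quarrelw" → "uarrelwq" → "rxoobitn".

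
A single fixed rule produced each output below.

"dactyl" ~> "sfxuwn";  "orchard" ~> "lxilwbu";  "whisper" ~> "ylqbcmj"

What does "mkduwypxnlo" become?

figexoqsjrh

In each case the input is transformed by: move the last 2 characters to the front (rotate right by 2), then shift every letter 6 places backward in the alphabet (wrapping around).
Working it through for "mkduwypxnlo": intermediate "lomkduwypxn", final "figexoqsjrh".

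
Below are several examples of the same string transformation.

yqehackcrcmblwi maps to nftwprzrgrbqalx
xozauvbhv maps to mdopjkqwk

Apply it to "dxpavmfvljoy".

smepkbukaydn

What's happening: shift every letter 11 places backward in the alphabet (wrapping around).
Applying that to "dxpavmfvljoy" gives "smepkbukaydn".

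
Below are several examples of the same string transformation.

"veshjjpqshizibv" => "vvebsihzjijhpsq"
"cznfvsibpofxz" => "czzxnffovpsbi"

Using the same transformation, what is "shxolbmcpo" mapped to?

The transformation: take characters alternately from the front and the back (1st, last, 2nd, 2nd-last, ...).
Doing the same to "shxolbmcpo": "sohpxcomlb".

sohpxcomlb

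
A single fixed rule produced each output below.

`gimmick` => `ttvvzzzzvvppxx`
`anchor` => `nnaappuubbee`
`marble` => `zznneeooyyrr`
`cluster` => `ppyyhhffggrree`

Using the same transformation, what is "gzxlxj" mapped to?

ttmmkkyykkww

Looking at the pairs, the operation is to shift every letter 13 places forward in the alphabet (wrapping around) — i.e. ROT13, then double every character.
For "gzxlxj" the result is "ttmmkkyykkww".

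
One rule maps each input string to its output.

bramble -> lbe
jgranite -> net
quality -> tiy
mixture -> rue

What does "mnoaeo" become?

The pattern: swap each adjacent pair of characters (1↔2, 3↔4, ...), then keep only the last 3 characters.
Applying both steps to "mnoaeo": "nmaooe", then "ooe".
(Check on "jgranite": → "gjarinet" → "net" ✓)

ooe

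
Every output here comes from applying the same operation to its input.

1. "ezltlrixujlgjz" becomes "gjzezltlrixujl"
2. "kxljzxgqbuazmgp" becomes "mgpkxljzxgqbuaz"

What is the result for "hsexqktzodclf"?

The rule is to move the last 3 characters to the front (rotate right by 3).
"hsexqktzodclf" → "clfhsexqktzod".

clfhsexqktzod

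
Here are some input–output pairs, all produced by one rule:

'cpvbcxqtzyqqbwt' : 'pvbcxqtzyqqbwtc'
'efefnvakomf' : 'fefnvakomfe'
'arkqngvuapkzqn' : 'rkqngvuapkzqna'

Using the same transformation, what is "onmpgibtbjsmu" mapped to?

Looking at the pairs, the operation is to move the first character to the end.
Applying that to "onmpgibtbjsmu" gives "nmpgibtbjsmuo".

nmpgibtbjsmuo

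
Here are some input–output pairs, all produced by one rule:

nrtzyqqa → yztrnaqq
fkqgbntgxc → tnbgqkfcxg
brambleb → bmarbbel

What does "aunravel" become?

The pattern: reverse the string, then move the first 3 characters to the end (rotate left by 3).
"aunravel" → "levarnua" → "arnualev".
(Check on "nrtzyqqa": → "aqqyztrn" → "yztrnaqq" ✓)

arnualev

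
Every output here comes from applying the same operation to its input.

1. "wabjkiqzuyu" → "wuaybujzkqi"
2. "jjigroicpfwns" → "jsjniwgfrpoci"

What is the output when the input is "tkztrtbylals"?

What's happening: take characters alternately from the front and the back (1st, last, 2nd, 2nd-last, ...).
For "tkztrtbylals" the result is "tsklzatlrytb".

tsklzatlrytb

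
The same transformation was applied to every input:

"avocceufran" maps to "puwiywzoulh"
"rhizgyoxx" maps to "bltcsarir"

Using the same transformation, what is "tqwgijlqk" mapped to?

knaqdckfe

The rule is to swap each adjacent pair of characters (1↔2, 3↔4, ...), then shift every letter 6 places backward in the alphabet (wrapping around).
For "tqwgijlqk" the result is "knaqdckfe".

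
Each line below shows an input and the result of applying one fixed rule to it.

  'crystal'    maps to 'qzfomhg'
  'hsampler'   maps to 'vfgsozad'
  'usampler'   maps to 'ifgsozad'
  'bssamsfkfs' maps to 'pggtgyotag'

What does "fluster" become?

Rule — take characters alternately from the front and the back (1st, last, 2nd, 2nd-last, ...), then shift every letter 12 places backward in the alphabet (wrapping around).
Applying that to "fluster" gives "tfzsihg".

tfzsihg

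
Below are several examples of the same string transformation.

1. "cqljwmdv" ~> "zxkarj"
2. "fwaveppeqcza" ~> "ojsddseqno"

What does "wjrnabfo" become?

The pattern: delete the first 2 characters, then shift every letter 12 places backward in the alphabet (wrapping around).
On "wjrnabfo" that produces "fboptc".
(Check on "cqljwmdv": → "ljwmdv" → "zxkarj" ✓)

fboptc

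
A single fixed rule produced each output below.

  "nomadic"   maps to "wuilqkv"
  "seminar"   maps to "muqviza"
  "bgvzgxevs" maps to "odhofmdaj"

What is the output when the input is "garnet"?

izvmbo

The transformation: shift every letter 8 places forward in the alphabet (wrapping around), then move the first character to the end.
Starting from "garnet": after the first operation, "oizvmb"; after the second, "izvmbo".
(Check on "bgvzgxevs": → "jodhofmda" → "odhofmdaj" ✓)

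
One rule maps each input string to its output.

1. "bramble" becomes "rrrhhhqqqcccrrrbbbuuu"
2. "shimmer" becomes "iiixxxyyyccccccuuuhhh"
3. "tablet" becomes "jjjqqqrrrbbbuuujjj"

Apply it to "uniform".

Looking at the pairs, the operation is to repeat every character 3 times, then shift every letter 10 places backward in the alphabet (wrapping around).
On "uniform": the first step gives "uuunnniiifffooorrrmmm", and the second then gives "kkkdddyyyvvveeehhhccc".

kkkdddyyyvvveeehhhccc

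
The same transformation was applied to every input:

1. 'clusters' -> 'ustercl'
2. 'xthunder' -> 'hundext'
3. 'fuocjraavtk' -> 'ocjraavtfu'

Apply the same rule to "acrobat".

robaac

The rule is to delete the last character, then move the first 2 characters to the end (rotate left by 2).
Working it through for "acrobat": intermediate "acroba", final "robaac".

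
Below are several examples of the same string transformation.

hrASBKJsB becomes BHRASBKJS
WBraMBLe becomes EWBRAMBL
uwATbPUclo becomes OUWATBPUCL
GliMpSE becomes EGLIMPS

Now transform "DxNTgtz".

In each case the input is transformed by: move the last character to the front, then convert every letter to uppercase.
On "DxNTgtz": the first step gives "zDxNTgt", and the second then gives "ZDXNTGT".

ZDXNTGT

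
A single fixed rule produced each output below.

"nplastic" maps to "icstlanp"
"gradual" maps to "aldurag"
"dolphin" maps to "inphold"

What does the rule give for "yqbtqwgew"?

The rule is to reverse the string, then swap each adjacent pair of characters (1↔2, 3↔4, ...).
For "yqbtqwgew", step one produces "wegwqtbqy"; step two turns that into "ewwgtqqby".

ewwgtqqby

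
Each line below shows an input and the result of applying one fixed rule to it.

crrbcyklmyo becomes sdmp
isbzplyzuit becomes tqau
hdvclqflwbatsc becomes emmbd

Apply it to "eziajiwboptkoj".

Rule — keep one character in every 3, starting at position 2 (positions 2nd, 5th, 8th, ...), then shift every letter 1 place forward in the alphabet (wrapping around).
For "eziajiwboptkoj", step one produces "zjbtj"; step two turns that into "akcuk".
(Check on "isbzplyzuit": → "spzt" → "tqau" ✓)

akcuk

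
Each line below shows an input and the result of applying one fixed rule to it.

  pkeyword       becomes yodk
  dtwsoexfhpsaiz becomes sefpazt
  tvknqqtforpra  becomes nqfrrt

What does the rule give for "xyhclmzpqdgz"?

What's happening: move the first 2 characters to the end (rotate left by 2), then keep every other character starting from the second (positions 2nd, 4th, 6th, ...).
Working it through for "xyhclmzpqdgz": intermediate "hclmzpqdgzxy", final "cmpdzy".

cmpdzy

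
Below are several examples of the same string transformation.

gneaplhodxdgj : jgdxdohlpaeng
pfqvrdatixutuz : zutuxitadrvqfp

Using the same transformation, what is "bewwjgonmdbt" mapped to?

The pattern: reverse the string.
"bewwjgonmdbt" → "tbdmnogjwweb".

tbdmnogjwweb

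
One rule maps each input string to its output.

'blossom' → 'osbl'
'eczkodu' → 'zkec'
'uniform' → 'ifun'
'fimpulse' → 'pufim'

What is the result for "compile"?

mpco

The rule is to delete the last 3 characters, then move the last 2 characters to the front (rotate right by 2).
"compile" → "comp" → "mpco".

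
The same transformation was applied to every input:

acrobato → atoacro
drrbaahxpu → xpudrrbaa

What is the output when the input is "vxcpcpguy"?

guyvxcpc

Looking at the pairs, the operation is to move the last 3 characters to the front (rotate right by 3), then delete the last character.
"vxcpcpguy" → "guyvxcpcp" → "guyvxcpc".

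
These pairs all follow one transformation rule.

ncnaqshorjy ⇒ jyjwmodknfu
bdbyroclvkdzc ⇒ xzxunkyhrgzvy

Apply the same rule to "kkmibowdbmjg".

Rule — shift every letter 4 places backward in the alphabet (wrapping around).
On "kkmibowdbmjg" that produces "ggiexkszxifc".

ggiexkszxifc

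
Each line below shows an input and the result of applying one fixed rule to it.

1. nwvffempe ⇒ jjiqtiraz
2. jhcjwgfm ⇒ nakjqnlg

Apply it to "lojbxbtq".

The pattern: move the first 3 characters to the end (rotate left by 3), then shift every letter 4 places forward in the alphabet (wrapping around).
Applying both steps to "lojbxbtq": "bxbtqloj", then "fbfxupsn".

fbfxupsn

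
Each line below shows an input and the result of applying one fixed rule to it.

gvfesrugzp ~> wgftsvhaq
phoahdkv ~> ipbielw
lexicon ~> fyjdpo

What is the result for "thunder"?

Looking at the pairs, the operation is to delete the first character, then shift every letter 1 place forward in the alphabet (wrapping around).
On "thunder" that produces "ivoefs".
(Check on "phoahdkv": → "hoahdkv" → "ipbielw" ✓)

ivoefs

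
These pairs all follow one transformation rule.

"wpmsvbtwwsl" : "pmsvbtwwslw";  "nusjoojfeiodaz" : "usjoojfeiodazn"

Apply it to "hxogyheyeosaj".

xogyheyeosajh

What's happening: move the first character to the end.
On "hxogyheyeosaj" that produces "xogyheyeosajh".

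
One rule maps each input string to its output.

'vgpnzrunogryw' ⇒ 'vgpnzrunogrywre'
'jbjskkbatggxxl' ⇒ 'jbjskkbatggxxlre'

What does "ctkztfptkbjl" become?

ctkztfptkbjlre

Each output is the input with this applied: append "re".
So "ctkztfptkbjl" becomes "ctkztfptkbjlre".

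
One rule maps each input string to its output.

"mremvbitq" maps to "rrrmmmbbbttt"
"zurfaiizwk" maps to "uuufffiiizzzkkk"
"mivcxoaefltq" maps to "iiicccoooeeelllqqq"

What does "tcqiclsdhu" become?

ccciiilllddduuu

Each output is the input with this applied: keep every other character starting from the second (positions 2nd, 4th, 6th, ...), then repeat every character 3 times.
On "tcqiclsdhu" that produces "ccciiilllddduuu".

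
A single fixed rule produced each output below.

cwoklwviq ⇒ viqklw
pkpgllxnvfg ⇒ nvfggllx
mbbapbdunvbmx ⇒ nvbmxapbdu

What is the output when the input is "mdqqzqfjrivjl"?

rivjlqzqfj

Each output is the input with this applied: delete the first 3 characters, then swap the front and back halves of the string.
For "mdqqzqfjrivjl", step one produces "qzqfjrivjl"; step two turns that into "rivjlqzqfj".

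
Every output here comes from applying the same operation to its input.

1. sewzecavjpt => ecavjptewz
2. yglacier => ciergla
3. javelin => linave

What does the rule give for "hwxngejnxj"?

Rule — delete the first character, then move the first 3 characters to the end (rotate left by 3).
Working it through for "hwxngejnxj": intermediate "wxngejnxj", final "gejnxjwxn".

gejnxjwxn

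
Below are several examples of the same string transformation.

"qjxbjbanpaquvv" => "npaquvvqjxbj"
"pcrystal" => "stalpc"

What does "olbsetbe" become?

What's happening: swap the front and back halves of the string, then delete the last 2 characters.
Working it through for "olbsetbe": intermediate "etbeolbs", final "etbeol".

etbeol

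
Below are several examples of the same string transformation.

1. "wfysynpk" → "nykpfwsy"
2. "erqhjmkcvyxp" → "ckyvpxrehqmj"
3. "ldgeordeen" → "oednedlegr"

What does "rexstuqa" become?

The transformation: swap each adjacent pair of characters (1↔2, 3↔4, ...), then swap the front and back halves of the string.
Working it through for "rexstuqa": intermediate "ersxutaq", final "utaqersx".

utaqersx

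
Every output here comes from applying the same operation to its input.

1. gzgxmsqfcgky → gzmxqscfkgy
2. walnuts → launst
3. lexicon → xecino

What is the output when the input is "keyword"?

yeowdr

The rule is to delete the first character, then swap each adjacent pair of characters (1↔2, 3↔4, ...).
Starting from "keyword": after the first operation, "eyword"; after the second, "yeowdr".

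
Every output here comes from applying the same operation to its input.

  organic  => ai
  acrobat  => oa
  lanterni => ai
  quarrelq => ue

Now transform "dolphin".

Rule — keep every other character starting from the second (positions 2nd, 4th, 6th, ...), then keep only the vowels.
On "dolphin": the first step gives "opi", and the second then gives "oi".

oi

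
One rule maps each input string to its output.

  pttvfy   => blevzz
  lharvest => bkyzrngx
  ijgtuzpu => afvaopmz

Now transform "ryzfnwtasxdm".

The pattern: shift every letter 6 places forward in the alphabet (wrapping around), then swap the front and back halves of the string.
Working it through for "ryzfnwtasxdm": intermediate "xefltczgydjs", final "zgydjsxefltc".

zgydjsxefltc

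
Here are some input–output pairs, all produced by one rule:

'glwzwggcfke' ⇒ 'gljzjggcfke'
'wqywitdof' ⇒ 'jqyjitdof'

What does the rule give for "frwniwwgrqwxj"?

frjnijjgrqjxj

What's happening: replace every "w" with "j".
On "frwniwwgrqwxj" that produces "frjnijjgrqjxj".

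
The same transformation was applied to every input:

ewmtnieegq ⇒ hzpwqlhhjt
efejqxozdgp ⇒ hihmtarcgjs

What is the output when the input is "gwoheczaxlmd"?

jzrkhfcdaopg

In each case the input is transformed by: shift every letter 3 places forward in the alphabet (wrapping around).
Doing the same to "gwoheczaxlmd": "jzrkhfcdaopg".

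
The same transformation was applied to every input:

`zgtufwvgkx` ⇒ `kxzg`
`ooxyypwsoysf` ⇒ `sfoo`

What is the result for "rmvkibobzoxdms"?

msrm

Looking at the pairs, the operation is to move the last 2 characters to the front (rotate right by 2), then keep only the first 4 characters.
Applying that to "rmvkibobzoxdms" gives "msrm".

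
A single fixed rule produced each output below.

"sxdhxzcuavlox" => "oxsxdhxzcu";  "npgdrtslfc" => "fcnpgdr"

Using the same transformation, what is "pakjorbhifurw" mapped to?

Each output is the input with this applied: move the last 2 characters to the front (rotate right by 2), then delete the last 3 characters.
Starting from "pakjorbhifurw": after the first operation, "rwpakjorbhifu"; after the second, "rwpakjorbh".

rwpakjorbh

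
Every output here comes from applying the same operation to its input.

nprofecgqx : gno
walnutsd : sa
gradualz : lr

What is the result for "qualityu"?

yu

The rule is to swap the front and back halves of the string, then keep one character in every 3, starting at position 3 (positions 3rd, 6th, 9th, ...).
For "qualityu" the result is "yu".
(Check on "nprofecgqx": → "ecgqxnprof" → "gno" ✓)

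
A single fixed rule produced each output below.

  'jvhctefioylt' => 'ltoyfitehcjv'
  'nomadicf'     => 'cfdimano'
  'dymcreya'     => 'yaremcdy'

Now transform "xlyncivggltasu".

sutaglvgciynxl

Looking at the pairs, the operation is to swap each adjacent pair of characters (1↔2, 3↔4, ...), then reverse the string.
On "xlyncivggltasu": the first step gives "lxnyicgvlgatus", and the second then gives "sutaglvgciynxl".
(Check on "nomadicf": → "onamidfc" → "cfdimano" ✓)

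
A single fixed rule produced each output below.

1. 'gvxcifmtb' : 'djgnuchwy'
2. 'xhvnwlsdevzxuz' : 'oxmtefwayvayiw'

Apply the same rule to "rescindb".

The transformation: move the first 3 characters to the end (rotate left by 3), then shift every letter 1 place forward in the alphabet (wrapping around).
On "rescindb": the first step gives "cindbres", and the second then gives "djoecsft".
(Check on "xhvnwlsdevzxuz": → "nwlsdevzxuzxhv" → "oxmtefwayvayiw" ✓)

djoecsft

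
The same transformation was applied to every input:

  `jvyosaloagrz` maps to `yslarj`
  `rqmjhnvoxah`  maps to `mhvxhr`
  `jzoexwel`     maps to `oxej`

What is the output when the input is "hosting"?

sigh

The rule is to keep every other character starting from the first (positions 1st, 3rd, 5th, ...), then move the first character to the end.
For "hosting", step one produces "hsig"; step two turns that into "sigh".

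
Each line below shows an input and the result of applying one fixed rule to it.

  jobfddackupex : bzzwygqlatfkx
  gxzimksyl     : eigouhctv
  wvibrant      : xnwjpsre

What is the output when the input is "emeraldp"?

nwhzlaia

The rule is to move the first 3 characters to the end (rotate left by 3), then shift every letter 4 places backward in the alphabet (wrapping around).
So "emeraldp" becomes "nwhzlaia".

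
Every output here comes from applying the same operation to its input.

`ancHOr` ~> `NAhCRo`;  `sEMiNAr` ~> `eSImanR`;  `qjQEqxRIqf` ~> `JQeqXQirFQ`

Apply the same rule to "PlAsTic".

The transformation: swap each adjacent pair of characters (1↔2, 3↔4, ...), then flip the case of every letter.
For "PlAsTic" the result is "LpSaItC".

LpSaItC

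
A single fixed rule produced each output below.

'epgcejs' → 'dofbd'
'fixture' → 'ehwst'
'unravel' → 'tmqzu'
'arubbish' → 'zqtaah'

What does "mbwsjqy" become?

lavri

Each output is the input with this applied: delete the last 2 characters, then shift every letter 1 place backward in the alphabet (wrapping around).
Applying both steps to "mbwsjqy": "mbwsj", then "lavri".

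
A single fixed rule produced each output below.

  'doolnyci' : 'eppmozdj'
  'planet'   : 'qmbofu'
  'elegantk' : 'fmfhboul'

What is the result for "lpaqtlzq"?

What's happening: shift every letter 1 place forward in the alphabet (wrapping around).
So "lpaqtlzq" becomes "mqbrumar".

mqbrumar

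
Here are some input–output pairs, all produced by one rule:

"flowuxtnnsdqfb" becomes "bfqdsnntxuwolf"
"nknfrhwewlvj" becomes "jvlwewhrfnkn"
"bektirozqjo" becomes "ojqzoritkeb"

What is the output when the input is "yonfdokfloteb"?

The rule is to reverse the string.
On "yonfdokfloteb" that produces "betolfkodfnoy".

betolfkodfnoy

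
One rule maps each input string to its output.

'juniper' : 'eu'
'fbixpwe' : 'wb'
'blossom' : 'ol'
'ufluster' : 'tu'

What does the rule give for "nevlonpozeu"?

What's happening: move the first 3 characters to the end (rotate left by 3), then keep one character in every 3, starting at position 3 (positions 3rd, 6th, 9th, ...).
On "nevlonpozeu": the first step gives "lonpozeunev", and the second then gives "nzn".
(Check on "blossom": → "ssomblo" → "ol" ✓)

nzn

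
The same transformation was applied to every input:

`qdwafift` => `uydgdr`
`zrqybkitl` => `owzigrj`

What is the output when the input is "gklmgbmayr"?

The rule is to delete the first 2 characters, then shift every letter 2 places backward in the alphabet (wrapping around).
Applying both steps to "gklmgbmayr": "lmgbmayr", then "jkezkywp".

jkezkywp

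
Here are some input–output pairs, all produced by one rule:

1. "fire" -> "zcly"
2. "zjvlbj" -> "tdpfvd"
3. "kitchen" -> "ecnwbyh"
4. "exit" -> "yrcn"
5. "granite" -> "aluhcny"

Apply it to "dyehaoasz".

xsybuiumt

The transformation: shift every letter 6 places backward in the alphabet (wrapping around).
Applying that to "dyehaoasz" gives "xsybuiumt".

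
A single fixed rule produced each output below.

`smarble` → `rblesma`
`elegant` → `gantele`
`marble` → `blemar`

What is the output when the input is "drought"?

The pattern: move the first 3 characters to the end (rotate left by 3).
"drought" → "ughtdro".

ughtdro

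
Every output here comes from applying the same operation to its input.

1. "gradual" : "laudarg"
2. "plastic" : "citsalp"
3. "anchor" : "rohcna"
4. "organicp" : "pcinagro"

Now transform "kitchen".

nehctik

Looking at the pairs, the operation is to reverse the string.
For "kitchen" the result is "nehctik".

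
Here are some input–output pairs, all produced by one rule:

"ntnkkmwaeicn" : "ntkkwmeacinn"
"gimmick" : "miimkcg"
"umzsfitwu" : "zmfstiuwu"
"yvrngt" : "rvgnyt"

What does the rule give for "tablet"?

In each case the input is transformed by: move the first character to the end, then swap each adjacent pair of characters (1↔2, 3↔4, ...).
On "tablet": the first step gives "ablett", and the second then gives "baeltt".

baeltt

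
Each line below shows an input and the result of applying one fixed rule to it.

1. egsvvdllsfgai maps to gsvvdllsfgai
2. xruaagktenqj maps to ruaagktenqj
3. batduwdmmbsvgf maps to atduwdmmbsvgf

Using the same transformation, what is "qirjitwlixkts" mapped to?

irjitwlixkts

The transformation: delete the first character.
For "qirjitwlixkts" the result is "irjitwlixkts".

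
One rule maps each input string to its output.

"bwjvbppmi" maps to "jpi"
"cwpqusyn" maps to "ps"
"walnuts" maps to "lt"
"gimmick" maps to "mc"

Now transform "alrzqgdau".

Each output is the input with this applied: keep one character in every 3, starting at position 3 (positions 3rd, 6th, 9th, ...).
So "alrzqgdau" becomes "rgu".

rgu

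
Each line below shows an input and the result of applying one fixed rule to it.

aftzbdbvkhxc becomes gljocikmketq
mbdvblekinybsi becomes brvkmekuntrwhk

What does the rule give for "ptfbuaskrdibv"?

keycokdjbtamr

In each case the input is transformed by: shift every letter 9 places forward in the alphabet (wrapping around), then move the last 2 characters to the front (rotate right by 2).
Starting from "ptfbuaskrdibv": after the first operation, "ycokdjbtamrke"; after the second, "keycokdjbtamr".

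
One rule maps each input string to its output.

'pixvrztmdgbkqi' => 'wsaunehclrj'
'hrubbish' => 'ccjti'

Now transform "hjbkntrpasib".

lousqbtjc

Rule — shift every letter 1 place forward in the alphabet (wrapping around), then delete the first 3 characters.
"hjbkntrpasib" → "lousqbtjc".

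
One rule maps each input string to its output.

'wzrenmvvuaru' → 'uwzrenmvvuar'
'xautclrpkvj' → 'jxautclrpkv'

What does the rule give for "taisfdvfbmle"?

The pattern: move the last character to the front.
Applying that to "taisfdvfbmle" gives "etaisfdvfbml".

etaisfdvfbml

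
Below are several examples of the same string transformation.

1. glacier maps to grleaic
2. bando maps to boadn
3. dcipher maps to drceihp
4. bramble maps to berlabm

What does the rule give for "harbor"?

hraorb

The rule is to take characters alternately from the front and the back (1st, last, 2nd, 2nd-last, ...).
On "harbor" that produces "hraorb".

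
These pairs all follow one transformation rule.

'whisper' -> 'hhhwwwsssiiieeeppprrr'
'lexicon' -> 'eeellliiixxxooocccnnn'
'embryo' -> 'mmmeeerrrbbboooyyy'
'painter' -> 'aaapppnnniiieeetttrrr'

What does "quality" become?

The pattern: swap each adjacent pair of characters (1↔2, 3↔4, ...), then repeat every character 3 times.
On "quality" that produces "uuuqqqlllaaatttiiiyyy".

uuuqqqlllaaatttiiiyyy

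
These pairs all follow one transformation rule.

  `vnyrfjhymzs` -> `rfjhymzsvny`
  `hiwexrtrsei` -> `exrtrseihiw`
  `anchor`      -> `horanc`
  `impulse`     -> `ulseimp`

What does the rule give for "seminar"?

The rule is to move the first 3 characters to the end (rotate left by 3).
On "seminar" that produces "inarsem".

inarsem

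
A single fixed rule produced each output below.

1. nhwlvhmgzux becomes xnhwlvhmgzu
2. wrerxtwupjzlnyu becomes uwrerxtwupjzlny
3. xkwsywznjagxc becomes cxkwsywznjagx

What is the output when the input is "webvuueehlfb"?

bwebvuueehlf

What's happening: move the last character to the front.
Applying that to "webvuueehlfb" gives "bwebvuueehlf".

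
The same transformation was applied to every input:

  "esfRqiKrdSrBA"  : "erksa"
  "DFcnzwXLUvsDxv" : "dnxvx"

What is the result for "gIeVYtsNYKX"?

gvsk

The pattern: keep one character in every 3, starting at position 1 (positions 1st, 4th, 7th, ...), then convert every letter to lowercase.
Applying both steps to "gIeVYtsNYKX": "gVsK", then "gvsk".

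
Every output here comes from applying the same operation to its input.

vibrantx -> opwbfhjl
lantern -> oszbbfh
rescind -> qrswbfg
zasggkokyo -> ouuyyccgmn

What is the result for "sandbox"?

oprbcgl

Each output is the input with this applied: sort the characters into alphabetical order, then shift every letter 12 places backward in the alphabet (wrapping around).
Applying both steps to "sandbox": "abdnosx", then "oprbcgl".
(Check on "vibrantx": → "abinrtvx" → "opwbfhjl" ✓)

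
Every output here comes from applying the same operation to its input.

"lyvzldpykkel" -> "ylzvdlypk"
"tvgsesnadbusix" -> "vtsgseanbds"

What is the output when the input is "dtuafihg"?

tdaui

Rule — swap each adjacent pair of characters (1↔2, 3↔4, ...), then delete the last 3 characters.
Applying both steps to "dtuafihg": "tdauifgh", then "tdaui".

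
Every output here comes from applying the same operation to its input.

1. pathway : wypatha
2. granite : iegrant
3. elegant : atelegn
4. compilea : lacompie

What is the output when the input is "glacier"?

The pattern: move the last 2 characters to the front (rotate right by 2), then swap the first and last characters.
Applying both steps to "glacier": "erglaci", then "irglace".

irglace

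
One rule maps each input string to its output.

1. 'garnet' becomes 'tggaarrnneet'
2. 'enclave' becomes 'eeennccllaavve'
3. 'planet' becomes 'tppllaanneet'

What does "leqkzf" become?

Each output is the input with this applied: double every character, then move the last character to the front.
Applying both steps to "leqkzf": "lleeqqkkzzff", then "flleeqqkkzzf".

flleeqqkkzzf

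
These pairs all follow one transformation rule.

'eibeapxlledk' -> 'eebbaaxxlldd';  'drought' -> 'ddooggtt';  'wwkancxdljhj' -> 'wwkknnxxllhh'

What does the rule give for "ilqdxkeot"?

The rule is to keep every other character starting from the first (positions 1st, 3rd, 5th, ...), then double every character.
Applying both steps to "ilqdxkeot": "iqxet", then "iiqqxxeett".

iiqqxxeett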